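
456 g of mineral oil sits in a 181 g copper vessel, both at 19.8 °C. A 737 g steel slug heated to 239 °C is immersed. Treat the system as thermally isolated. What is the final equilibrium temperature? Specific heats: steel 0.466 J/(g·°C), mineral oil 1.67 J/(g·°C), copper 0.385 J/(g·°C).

With ΣQ=0 the equilibrium temperature is the m·c-weighted mean:
T_f = (343.44*239 + 761.52*19.8 + 69.69*19.8) / (343.44 + 761.52 + 69.69)
    = 98540 / 1174.6 ≈ 83.89 °C

T_f ≈ 83.9 °C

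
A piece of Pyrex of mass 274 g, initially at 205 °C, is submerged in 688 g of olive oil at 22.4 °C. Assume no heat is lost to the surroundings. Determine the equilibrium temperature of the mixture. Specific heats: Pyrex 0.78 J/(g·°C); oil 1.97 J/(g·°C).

T_f ≈ 47.3 °C

T_f = Σ m_i c_i T_i / Σ m_i c_i:
T_f = (213.72·205 + 1355.4·22.4) / (213.72 + 1355.4)
    = 74173 / 1569.1 ≈ 47.27 °C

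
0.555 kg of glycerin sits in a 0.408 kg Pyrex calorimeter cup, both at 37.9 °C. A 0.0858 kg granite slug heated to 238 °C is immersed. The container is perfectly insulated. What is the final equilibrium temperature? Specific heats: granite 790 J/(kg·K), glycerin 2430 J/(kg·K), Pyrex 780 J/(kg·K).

T_f ≈ 45.7 °C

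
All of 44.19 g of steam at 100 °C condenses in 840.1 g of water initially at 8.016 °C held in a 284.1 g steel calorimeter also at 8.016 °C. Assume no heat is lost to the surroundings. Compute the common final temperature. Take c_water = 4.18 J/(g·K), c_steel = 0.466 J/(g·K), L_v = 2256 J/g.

T_f ≈ 38.5 °C

Sum of m c ΔT and latent-heat terms is zero:
condense steam: −44.19·2256 = −99693; condensed water 100 °C→T: 184.71(T − 100); water warms: 840.1·4.18·(T − 8.016) = 3511.6(T − 8.016); cup: 132.39(T − 8.016)
3828.7 T = 99693 + 18471 + 29210 = 147374
T ≈ 38.49 °C (< 100 °C, so full condensation is consistent).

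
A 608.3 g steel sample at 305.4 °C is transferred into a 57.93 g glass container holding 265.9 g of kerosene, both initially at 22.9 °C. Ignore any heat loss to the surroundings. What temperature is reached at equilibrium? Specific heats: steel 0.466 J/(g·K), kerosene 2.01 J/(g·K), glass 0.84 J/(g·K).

T_f ≈ 115.3 °C

Setting the total heat transfer to zero:
608.3·0.466·(T − 305.4) + 265.9·2.01·(T − 22.9) + 57.93·0.84·(T − 22.9) = 0
(283.47 + 534.46 + 48.66) T = 283.47·305.4 + 534.46·22.9 + 48.66·22.9
T ≈ 115.31 °C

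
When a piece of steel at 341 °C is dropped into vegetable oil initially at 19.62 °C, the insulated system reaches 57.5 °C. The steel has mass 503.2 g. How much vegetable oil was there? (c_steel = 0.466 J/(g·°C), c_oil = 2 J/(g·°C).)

m ≈ 877 g

|Q_steel| = |Q_oil|:
503.2×0.466×(341 − 57.5) = m×2×(57.5 − 19.62)
75.76 m = 66478  ⇒  m ≈ 877.5 g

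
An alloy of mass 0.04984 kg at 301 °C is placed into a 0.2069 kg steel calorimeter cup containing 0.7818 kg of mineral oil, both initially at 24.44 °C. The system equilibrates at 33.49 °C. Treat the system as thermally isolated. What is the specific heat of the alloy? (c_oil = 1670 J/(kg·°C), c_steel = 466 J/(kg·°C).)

c ≈ 952 J/(kg·°C)

Heat gained plus heat lost sum to zero:
0.04984·c·(33.49 − 301) + 0.7818·1670·(33.49 − 24.44) + 0.2069·466·(33.49 − 24.44) = 0
-13.33 c = -12688
c = -12688/-13.33 ≈ 951.7 J/(kg·°C)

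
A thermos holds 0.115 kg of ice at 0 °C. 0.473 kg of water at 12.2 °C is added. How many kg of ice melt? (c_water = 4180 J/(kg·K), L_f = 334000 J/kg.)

Cooling the water to 0 °C releases 0.473·4180·12.2 = 24121 J.
Fully melting the ice requires m_ice L_f = 0.115·334000 = 38410 J.
24121 J < 38410 J, so only part of the ice melts and the system sits at 0 °C.
Mass melted = 24121/334000 ≈ 0.07222 kg.

m_melted ≈ 0.0722 kg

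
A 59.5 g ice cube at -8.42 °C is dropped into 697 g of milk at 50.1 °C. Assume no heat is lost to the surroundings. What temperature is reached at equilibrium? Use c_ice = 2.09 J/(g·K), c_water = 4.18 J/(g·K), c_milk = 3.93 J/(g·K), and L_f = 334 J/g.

Heat gained plus heat lost sum to zero:
ice -8.42→0 °C: 59.5·2.09·8.42 = 1047.1
  melt ice: 59.5·334 = 19873
  meltwater 0→T: 59.5·4.18·T = 248.71 T
  milk: 2739.2(T − 50.1)
2987.9 T = 137234 − 20920 = 116314
T ≈ 38.93 °C — above 0 °C, consistent with complete melting.

T_f ≈ 38.9 °C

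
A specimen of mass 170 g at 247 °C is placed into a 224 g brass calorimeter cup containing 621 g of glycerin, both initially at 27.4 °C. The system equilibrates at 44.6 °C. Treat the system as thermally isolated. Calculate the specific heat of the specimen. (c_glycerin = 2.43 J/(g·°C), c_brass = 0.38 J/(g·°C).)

c ≈ 0.797 J/(g·°C)

Heat gained plus heat lost sum to zero:
170×c×(44.6 − 247) + 621×2.43×(44.6 − 27.4) + 224×0.38×(44.6 − 27.4) = 0
-34408 c = -27419
c = -27419/-34408 ≈ 0.7969 J/(g·°C)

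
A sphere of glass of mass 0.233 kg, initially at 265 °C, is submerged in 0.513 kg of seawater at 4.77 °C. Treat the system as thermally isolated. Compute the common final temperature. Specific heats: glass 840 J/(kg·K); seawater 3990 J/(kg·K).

T_f ≈ 27.5 °C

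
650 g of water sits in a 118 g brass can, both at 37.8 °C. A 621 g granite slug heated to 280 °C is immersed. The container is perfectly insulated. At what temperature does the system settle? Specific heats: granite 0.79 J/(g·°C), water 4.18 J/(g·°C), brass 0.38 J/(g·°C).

T_f ≈ 74.3 °C

Energy conservation, ΣQ = 0:
621*0.79*(T − 280) + 650*4.18*(T − 37.8) + 118*0.38*(T − 37.8) = 0
490.59(T − 280) + 2717(T − 37.8) + 44.84(T − 37.8) = 0
3252.4 T = 241763
T = 241763/3252.4 ≈ 74.33 °C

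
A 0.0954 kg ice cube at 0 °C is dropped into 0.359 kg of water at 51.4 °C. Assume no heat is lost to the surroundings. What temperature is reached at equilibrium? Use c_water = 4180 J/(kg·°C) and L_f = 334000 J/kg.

T_f ≈ 23.8 °C

Conservation of energy gives ΣQ = 0:
melt ice: 0.0954×334000 = 31864; meltwater 0→T: 0.0954×4180×T = 398.77 T; water: 1500.6(T − 51.4)
1899.4 T = 77132 − 31864 = 45268
T ≈ 23.83 °C. Since T > 0 °C, the all-ice-melts assumption holds.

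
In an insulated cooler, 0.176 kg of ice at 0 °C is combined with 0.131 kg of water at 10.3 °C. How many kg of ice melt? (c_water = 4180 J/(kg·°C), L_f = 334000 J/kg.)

m_melted ≈ 0.0169 kg

Heat available from the water dropping to 0 °C: 0.131×4180×10.3 = 5640.1 J.
Fully melting the ice requires m_ice L_f = 0.176×334000 = 58784 J.
Since 5640.1 < 58784 J, not all the ice melts; equilibrium is at 0 °C.
m_melt = 5640.1 / L_f = 0.01689 kg.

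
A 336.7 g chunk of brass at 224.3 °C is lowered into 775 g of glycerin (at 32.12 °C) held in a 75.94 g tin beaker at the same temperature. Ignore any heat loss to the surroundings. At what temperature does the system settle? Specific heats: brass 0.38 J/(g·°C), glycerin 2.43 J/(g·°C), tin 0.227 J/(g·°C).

T_f ≈ 44.2 °C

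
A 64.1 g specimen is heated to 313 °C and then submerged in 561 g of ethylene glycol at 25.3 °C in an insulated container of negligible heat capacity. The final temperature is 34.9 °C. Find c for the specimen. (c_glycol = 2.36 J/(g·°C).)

c ≈ 0.713 J/(g·°C)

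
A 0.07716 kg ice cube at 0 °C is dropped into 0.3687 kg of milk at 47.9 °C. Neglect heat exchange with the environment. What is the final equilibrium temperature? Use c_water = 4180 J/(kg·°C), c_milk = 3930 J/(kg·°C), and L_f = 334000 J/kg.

T_f ≈ 24.6 °C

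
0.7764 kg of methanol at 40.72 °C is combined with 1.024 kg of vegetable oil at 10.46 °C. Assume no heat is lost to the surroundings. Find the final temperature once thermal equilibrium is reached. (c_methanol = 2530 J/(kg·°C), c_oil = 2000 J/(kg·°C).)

T_f ≈ 25.3 °C

T_f = Σ m_i c_i T_i / Σ m_i c_i:
T_f = (1964.3×40.72 + 2048×10.46) / (1964.3 + 2048)
    = 101408 / 4012.3 ≈ 25.27 °C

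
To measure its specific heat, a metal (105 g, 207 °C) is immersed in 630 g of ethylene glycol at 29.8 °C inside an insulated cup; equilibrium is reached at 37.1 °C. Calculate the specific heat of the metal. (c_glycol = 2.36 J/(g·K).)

Heat gained plus heat lost sum to zero:
105×c×(37.1 − 207) + 630×2.36×(37.1 − 29.8) = 0
-17840 c = -10854
c = -10854/-17840 ≈ 0.6084 J/(g·K)

c ≈ 0.608 J/(g·K)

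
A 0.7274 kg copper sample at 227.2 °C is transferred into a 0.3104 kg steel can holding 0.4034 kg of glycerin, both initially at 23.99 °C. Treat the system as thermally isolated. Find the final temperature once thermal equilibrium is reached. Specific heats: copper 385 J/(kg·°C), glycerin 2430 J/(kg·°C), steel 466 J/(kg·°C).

T_f ≈ 64.5 °C

Net heat exchanged in the isolated system is zero:
0.7274·385·(T − 227.2) + 0.4034·2430·(T − 23.99) + 0.3104·466·(T − 23.99) = 0
280.05(T − 227.2) + 980.26(T − 23.99) + 144.65(T − 23.99) = 0
1405 T = 90614
T = 90614 / 1405 = 64.5 °C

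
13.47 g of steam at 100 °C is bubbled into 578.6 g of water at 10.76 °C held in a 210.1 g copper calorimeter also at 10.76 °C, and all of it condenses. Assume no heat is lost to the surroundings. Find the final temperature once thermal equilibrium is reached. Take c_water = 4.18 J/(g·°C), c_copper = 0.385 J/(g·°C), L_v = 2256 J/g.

T_f ≈ 24.6 °C

Sum of m c ΔT and latent-heat terms is zero:
latent heat released on condensation: 13.47×2256 = 30388; condensed water 100 °C→T: 56.3(T − 100); original water: 2418.5(T − 10.76); cup: 80.89(T − 10.76)
2555.7 T = 30388 + 5630.5 + 26894 = 62913
T ≈ 24.62 °C — below 100 °C, confirming all the steam condensed.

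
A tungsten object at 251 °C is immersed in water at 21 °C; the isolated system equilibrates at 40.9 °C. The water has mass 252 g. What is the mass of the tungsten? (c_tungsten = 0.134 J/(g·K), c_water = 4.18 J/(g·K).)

m ≈ 745 g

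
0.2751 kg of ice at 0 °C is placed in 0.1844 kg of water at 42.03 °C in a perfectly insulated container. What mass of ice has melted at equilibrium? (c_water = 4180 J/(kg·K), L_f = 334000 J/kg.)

Water can give up m c ΔT = 0.1844·4180·42.03 = 32396 J before reaching 0 °C.
To melt every bit of ice: 0.2751·334000 = 91883 J.
Since 32396 < 91883 J, not all the ice melts; equilibrium is at 0 °C.
m_melt = 32396 / L_f = 0.097 kg.

m_melted ≈ 0.097 kg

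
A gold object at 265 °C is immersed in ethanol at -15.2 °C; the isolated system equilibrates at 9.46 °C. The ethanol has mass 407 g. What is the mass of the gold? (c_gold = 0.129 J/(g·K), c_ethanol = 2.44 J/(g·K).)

|Q_gold| = |Q_ethanol|:
m×0.129×(265 − 9.46) = 407×2.44×(9.46 − (-15.2))
32.96 m = 24489  ⇒  m ≈ 742.9 g

m ≈ 743 g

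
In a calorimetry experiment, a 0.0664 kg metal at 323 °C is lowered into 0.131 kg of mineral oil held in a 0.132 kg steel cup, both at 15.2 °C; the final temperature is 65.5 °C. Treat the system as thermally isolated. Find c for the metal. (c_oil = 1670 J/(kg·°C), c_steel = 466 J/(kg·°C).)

Net heat exchanged in the isolated system is zero:
0.0664×c×(65.5 − 323) + 0.131×1670×(65.5 − 15.2) + 0.132×466×(65.5 − 15.2) = 0
-17.1 c = -14098
c = -14098/-17.1 ≈ 824.6 J/(kg·°C)

c ≈ 825 J/(kg·°C)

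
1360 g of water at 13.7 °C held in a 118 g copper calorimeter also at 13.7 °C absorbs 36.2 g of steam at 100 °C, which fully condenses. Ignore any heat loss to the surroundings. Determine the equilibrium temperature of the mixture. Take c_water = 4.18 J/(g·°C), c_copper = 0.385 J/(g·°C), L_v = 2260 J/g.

T_f ≈ 29.8 °C

Heat gained plus heat lost sum to zero:
steam→water at 100 °C releases m L_v = 36.2·2260 = 81812
  condensate cools 100→T: 36.2·4.18·(T − 100) = 151.32(T − 100)
  water warms: 1360·4.18·(T − 13.7) = 5684.8(T − 13.7)
  cup: 45.43(T − 13.7)
5881.5 T = 81812 + 15132 + 78504 = 175448
T ≈ 29.83 °C, under the boiling point, so the assumption holds.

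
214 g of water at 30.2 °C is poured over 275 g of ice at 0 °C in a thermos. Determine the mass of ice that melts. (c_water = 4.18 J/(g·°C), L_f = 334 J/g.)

m_melted ≈ 80.9 g

Cooling the water to 0 °C releases 214·4.18·30.2 = 27015 J.
Melting all 275 g of ice would need 275·334 = 91850 J.
That's not enough to melt it all — equilibrium is at 0 °C with ice remaining.
m_melted·334 = 27015  ⇒  m_melted ≈ 80.88 g.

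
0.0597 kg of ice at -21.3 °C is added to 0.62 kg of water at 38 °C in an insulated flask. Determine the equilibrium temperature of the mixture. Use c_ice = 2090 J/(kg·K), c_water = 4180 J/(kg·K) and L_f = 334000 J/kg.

T_f ≈ 26.7 °C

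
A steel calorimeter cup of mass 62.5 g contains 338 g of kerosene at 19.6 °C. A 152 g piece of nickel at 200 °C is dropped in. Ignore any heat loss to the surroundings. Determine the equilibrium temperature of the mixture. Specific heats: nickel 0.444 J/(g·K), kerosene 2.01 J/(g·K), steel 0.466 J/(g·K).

T_f ≈ 35.3 °C

Energy conservation, ΣQ = 0:
152×0.444×(T − 200) + 338×2.01×(T − 19.6) + 62.5×0.466×(T − 19.6) = 0
775.99 T = 27384
T = 27384 / 775.99 = 35.3 °C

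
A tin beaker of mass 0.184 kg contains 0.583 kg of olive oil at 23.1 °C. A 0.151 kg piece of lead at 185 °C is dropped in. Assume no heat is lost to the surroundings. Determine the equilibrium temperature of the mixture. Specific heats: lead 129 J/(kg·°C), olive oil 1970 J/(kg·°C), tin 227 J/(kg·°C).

T_f ≈ 25.7 °C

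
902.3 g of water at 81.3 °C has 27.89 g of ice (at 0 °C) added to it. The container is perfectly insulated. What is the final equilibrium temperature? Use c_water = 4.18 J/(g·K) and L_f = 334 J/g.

T_f ≈ 76.5 °C

Energy conservation, ΣQ = 0:
latent heat to melt: 27.89×334 = 9315.3; warm the meltwater: 116.58 T; water: 3771.6(T − 81.3)
3888.2 T = 306632 − 9315.3 = 297317
T ≈ 76.47 °C. Since T > 0 °C, the all-ice-melts assumption holds.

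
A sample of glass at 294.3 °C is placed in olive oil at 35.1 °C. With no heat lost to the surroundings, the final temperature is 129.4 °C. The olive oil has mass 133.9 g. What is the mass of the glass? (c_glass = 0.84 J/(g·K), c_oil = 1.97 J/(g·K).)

|Q_glass| = |Q_oil|:
m·0.84·(294.3 − 129.4) = 133.9·1.97·(129.4 − 35.1)
138.52 m = 24875  ⇒  m ≈ 179.6 g

m ≈ 180 g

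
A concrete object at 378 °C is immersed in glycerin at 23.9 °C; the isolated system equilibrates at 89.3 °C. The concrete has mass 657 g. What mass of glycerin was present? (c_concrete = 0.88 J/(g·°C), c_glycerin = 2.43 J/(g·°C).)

Heat gained plus heat lost sum to zero:
657×0.88×(89.3 − 378) + m×2.43×(89.3 − 23.9) = 0
158.92 m = 166915
m = 166915/158.92 ≈ 1050 g

m ≈ 1050 g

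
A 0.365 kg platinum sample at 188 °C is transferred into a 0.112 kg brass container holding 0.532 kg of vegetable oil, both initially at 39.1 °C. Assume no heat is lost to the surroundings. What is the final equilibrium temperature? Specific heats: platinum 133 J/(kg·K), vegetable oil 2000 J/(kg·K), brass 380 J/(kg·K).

Setting the total heat transfer to zero:
0.365*133*(T − 188) + 0.532*2000*(T − 39.1) + 0.112*380*(T − 39.1) = 0
1155.1 T = 52393
T = 52393 / 1155.1 = 45.4 °C

T_f ≈ 45.4 °C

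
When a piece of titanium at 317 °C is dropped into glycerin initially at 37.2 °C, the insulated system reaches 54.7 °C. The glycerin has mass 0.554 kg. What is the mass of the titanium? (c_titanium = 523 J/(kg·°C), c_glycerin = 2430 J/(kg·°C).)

Heat lost by the titanium = heat gained by the glycerin:
m·523·(317 − 54.7) = 0.554·2430·(54.7 − 37.2)
137183 m = 23559  ⇒  m ≈ 0.1717 kg

m ≈ 0.172 kg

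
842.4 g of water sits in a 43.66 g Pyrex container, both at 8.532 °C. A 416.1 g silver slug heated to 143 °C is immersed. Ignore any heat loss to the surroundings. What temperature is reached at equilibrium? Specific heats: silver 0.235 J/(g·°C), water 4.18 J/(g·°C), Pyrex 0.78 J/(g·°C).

T_f ≈ 12.1 °C

With ΣQ=0 the equilibrium temperature is the m·c-weighted mean:
T_f = (97.78·143 + 3521.2·8.532 + 34.05·8.532) / (97.78 + 3521.2 + 34.05)
    = 44317 / 3653.1 ≈ 12.13 °C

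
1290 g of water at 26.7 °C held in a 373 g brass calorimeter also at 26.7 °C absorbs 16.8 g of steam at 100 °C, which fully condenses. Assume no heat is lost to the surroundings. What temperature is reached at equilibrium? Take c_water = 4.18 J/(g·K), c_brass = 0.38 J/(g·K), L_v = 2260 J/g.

T_f ≈ 34.4 °C

Energy balance with sensible and latent terms:
condense steam: −16.8×2260 = −37968
  condensate cools 100→T: 16.8×4.18×(T − 100) = 70.22(T − 100)
  water warms: 1290×4.18×(T − 26.7) = 5392.2(T − 26.7)
  brass cup: 373×0.38×(T − 26.7) = 141.74(T − 26.7)
5604.2 T = 37968 + 7022.4 + 147756 = 192747
T ≈ 34.39 °C (< 100 °C, so full condensation is consistent).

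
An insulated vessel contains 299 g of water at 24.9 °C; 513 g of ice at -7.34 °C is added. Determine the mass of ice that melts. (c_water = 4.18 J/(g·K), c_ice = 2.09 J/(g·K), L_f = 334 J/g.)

m_melted ≈ 69.6 g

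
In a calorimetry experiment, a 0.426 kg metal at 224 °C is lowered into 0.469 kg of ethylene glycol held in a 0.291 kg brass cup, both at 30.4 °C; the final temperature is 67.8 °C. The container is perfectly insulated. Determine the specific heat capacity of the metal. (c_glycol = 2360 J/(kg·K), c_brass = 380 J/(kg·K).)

Energy conservation, ΣQ = 0:
0.426·c·(67.8 − 224) + 0.469·2360·(67.8 − 30.4) + 0.291·380·(67.8 − 30.4) = 0
-66.54 c = -45532
c = -45532/-66.54 ≈ 684.3 J/(kg·K)

c ≈ 684 J/(kg·K)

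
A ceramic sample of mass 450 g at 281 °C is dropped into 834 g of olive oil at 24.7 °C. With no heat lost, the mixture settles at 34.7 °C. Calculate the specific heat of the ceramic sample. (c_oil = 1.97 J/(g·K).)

c ≈ 0.148 J/(g·K)

Conservation of energy gives ΣQ = 0:
450×c×(34.7 − 281) + 834×1.97×(34.7 − 24.7) = 0
-110835 c = -16430
c = -16430/-110835 ≈ 0.1482 J/(g·K)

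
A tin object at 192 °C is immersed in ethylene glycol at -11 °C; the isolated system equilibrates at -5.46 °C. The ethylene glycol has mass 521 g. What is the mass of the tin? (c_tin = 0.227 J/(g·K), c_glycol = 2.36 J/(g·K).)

m ≈ 152 g

|Q_tin| = |Q_glycol|:
m×0.227×(192 − -5.46) = 521×2.36×(-5.46 − (-11))
44.82 m = 6811.8  ⇒  m ≈ 152 g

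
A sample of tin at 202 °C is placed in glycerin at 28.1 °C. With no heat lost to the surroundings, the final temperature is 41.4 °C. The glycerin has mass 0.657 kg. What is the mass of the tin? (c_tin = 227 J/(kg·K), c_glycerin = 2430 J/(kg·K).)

|Q_tin| = |Q_glycerin|:
m·227·(202 − 41.4) = 0.657·2430·(41.4 − 28.1)
36456 m = 21234  ⇒  m ≈ 0.5824 kg

m ≈ 0.582 kg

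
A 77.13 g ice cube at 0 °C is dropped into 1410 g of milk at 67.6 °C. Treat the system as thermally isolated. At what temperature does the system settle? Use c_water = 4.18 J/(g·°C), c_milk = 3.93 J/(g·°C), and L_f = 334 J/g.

T_f ≈ 59.5 °C

Setting the total heat transfer to zero:
latent heat to melt: 77.13·334 = 25761
  meltwater 0→T: 77.13·4.18·T = 322.4 T
  milk cools: 1410·3.93·(T − 67.6) = 5541.3(T − 67.6)
5863.7 T = 374592 − 25761 = 348830
T ≈ 59.49 °C — above 0 °C, consistent with complete melting.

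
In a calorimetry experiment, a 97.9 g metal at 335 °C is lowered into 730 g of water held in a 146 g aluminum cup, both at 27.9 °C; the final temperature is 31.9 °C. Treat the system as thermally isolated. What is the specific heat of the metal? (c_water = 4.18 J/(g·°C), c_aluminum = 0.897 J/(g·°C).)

c ≈ 0.429 J/(g·°C)

Net heat exchanged in the isolated system is zero:
97.9·c·(31.9 − 335) + 730·4.18·(31.9 − 27.9) + 146·0.897·(31.9 − 27.9) = 0
-29673 c = -12729
c = -12729/-29673 ≈ 0.429 J/(g·°C)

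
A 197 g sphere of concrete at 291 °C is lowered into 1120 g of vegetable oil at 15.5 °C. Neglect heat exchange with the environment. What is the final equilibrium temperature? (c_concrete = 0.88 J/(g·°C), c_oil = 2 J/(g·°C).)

T_f ≈ 35.3 °C

Set heat shed by the hot body equal to heat absorbed by the cold body:
197·0.88·(291 − T) = 1120·2·(T − 15.5)
173.36(291 − T) = 2240(T − 15.5)
2413.4 T = 85168  ⇒  T ≈ 35.29 °C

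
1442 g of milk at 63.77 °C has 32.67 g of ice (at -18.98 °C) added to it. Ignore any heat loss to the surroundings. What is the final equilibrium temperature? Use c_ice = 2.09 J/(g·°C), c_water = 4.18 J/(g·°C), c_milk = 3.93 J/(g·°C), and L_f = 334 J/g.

Conservation of energy gives ΣQ = 0:
ice -18.98→0 °C: 32.67×2.09×18.98 = 1296; melt ice: 32.67×334 = 10912; warm the meltwater: 136.56 T; milk: 5667.1(T − 63.77)
5803.6 T = 361388 − 12208 = 349181
T ≈ 60.17 °C (positive, so assuming full melt was valid).

T_f ≈ 60.2 °C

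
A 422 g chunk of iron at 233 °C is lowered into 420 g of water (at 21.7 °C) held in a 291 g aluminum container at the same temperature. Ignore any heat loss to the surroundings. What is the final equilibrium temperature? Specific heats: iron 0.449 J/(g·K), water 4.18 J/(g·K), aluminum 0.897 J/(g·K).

Conservation of energy gives ΣQ = 0:
422·0.449·(T − 233) + 420·4.18·(T − 21.7) + 291·0.897·(T − 21.7) = 0
(189.48 + 1755.6 + 261.03) T = 189.48·233 + 1755.6·21.7 + 261.03·21.7
T = 87909/2206.1 ≈ 39.85 °C

T_f ≈ 39.8 °C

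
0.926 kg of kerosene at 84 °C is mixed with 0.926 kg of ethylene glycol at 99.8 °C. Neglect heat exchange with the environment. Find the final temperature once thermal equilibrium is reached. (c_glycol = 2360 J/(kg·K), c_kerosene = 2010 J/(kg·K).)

Let T be the final temperature. ΣQ_i = 0:
0.926*2360*(T − 99.8) + 0.926*2010*(T − 84) = 0
4046.6 T = 374445
T = 374445/4046.6 ≈ 92.53 °C

T_f ≈ 92.5 °C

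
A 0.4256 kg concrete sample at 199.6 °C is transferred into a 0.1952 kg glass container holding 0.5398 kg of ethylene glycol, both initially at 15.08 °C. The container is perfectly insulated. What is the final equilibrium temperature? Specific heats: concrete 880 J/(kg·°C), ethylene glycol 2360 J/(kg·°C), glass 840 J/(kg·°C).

Setting the total heat transfer to zero:
0.4256*880*(T − 199.6) + 0.5398*2360*(T − 15.08) + 0.1952*840*(T − 15.08) = 0
(374.53 + 1273.9 + 163.97) T = 374.53*199.6 + 1273.9*15.08 + 163.97*15.08
T ≈ 53.21 °C

T_f ≈ 53.2 °C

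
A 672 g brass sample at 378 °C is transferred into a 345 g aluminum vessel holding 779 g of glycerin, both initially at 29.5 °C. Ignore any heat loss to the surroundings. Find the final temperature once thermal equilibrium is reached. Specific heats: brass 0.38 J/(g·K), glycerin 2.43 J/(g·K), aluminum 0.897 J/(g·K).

T_f ≈ 65.7 °C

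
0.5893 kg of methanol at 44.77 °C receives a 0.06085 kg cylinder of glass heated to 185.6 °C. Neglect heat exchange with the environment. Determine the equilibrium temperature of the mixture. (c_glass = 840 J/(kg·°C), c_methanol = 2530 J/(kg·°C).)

T_f = Σ m_i c_i T_i / Σ m_i c_i:
T_f = (51.11*185.6 + 1490.9*44.77) / (51.11 + 1490.9)
    = 76236 / 1542 ≈ 49.44 °C

T_f ≈ 49.4 °C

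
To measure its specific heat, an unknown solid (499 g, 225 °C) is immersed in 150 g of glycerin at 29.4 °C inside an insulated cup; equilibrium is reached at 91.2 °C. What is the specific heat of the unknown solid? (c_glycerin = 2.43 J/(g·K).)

Heat lost by the unknown solid = heat gained by the glycerin:
499×c×(225 − 91.2) = 150×2.43×(91.2 − 29.4)
66766 c = 22526  ⇒  c ≈ 0.3374 J/(g·K)

c ≈ 0.337 J/(g·K)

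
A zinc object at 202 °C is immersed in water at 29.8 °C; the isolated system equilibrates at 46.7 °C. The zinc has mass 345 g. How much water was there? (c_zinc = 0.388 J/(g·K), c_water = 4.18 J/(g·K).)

m ≈ 294 g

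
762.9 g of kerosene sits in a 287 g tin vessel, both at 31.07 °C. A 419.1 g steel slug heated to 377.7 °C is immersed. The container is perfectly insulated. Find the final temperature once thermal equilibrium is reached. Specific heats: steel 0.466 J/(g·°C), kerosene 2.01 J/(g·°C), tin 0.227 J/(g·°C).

Taking heat into each body as positive, Σ m c ΔT = 0:
419.1*0.466*(T − 377.7) + 762.9*2.01*(T − 31.07) + 287*0.227*(T − 31.07) = 0
195.3(T − 377.7) + 1533.4(T − 31.07) + 65.15(T − 31.07) = 0
1793.9 T = 123433
T ≈ 68.81 °C

T_f ≈ 68.8 °C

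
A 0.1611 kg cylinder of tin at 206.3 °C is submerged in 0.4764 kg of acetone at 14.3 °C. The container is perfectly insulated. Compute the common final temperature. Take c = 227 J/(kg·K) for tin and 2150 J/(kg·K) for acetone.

Energy conservation, ΣQ = 0:
0.1611*227*(T − 206.3) + 0.4764*2150*(T − 14.3) = 0
36.57(T − 206.3) + 1024.3(T − 14.3) = 0
(36.57 + 1024.3) T = 36.57*206.3 + 1024.3*14.3
T ≈ 20.92 °C

T_f ≈ 20.9 °C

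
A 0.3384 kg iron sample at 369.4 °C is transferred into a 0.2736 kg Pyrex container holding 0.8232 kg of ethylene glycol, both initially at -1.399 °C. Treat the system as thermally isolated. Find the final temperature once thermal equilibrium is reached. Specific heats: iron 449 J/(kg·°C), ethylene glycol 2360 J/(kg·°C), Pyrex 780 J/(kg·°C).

With ΣQ=0 the equilibrium temperature is the m·c-weighted mean:
T_f = (151.94*369.4 + 1942.8*(-1.399) + 213.41*(-1.399)) / (151.94 + 1942.8 + 213.41)
    = 53111 / 2308.1 ≈ 23.01 °C

T_f ≈ 23.0 °C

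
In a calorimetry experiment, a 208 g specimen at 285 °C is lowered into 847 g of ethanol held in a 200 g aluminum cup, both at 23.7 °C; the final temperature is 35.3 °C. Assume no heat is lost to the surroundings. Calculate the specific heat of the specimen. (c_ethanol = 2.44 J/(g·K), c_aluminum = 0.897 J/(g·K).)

Net heat exchanged in the isolated system is zero:
208·c·(35.3 − 285) + 847·2.44·(35.3 − 23.7) + 200·0.897·(35.3 − 23.7) = 0
-51938 c = -26055
c = -26055/-51938 ≈ 0.5017 J/(g·K)

c ≈ 0.502 J/(g·K)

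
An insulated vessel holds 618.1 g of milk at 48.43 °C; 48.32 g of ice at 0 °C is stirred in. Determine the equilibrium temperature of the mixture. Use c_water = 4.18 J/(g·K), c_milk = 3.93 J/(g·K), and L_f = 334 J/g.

Energy balance with sensible and latent terms:
latent heat to melt: 48.32·334 = 16139
  warm the meltwater: 201.98 T
  milk cools: 618.1·3.93·(T − 48.43) = 2429.1(T − 48.43)
2631.1 T = 117643 − 16139 = 101504
T ≈ 38.58 °C (positive, so assuming full melt was valid).

T_f ≈ 38.6 °C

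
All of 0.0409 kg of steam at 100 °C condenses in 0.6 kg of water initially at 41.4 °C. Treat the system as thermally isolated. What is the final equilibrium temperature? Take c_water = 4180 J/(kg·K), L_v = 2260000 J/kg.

T_f ≈ 79.6 °C

Energy balance with sensible and latent terms:
condense steam: −0.0409×2260000 = −92434; condensate cools 100→T: 0.0409×4180×(T − 100) = 170.96(T − 100); original water: 2508(T − 41.4)
2679 T = 92434 + 17096 + 103831 = 213361
T ≈ 79.64 °C, under the boiling point, so the assumption holds.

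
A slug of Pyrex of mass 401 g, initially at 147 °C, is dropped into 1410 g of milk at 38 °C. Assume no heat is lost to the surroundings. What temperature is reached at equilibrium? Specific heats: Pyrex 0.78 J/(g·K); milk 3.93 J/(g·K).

T_f ≈ 43.8 °C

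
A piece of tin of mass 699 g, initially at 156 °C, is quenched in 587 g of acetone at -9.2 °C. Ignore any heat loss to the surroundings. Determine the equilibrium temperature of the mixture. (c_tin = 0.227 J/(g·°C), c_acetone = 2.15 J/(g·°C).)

T_f ≈ 9.3 °C

With ΣQ=0 the equilibrium temperature is the m·c-weighted mean:
T_f = (158.67·156 + 1262·(-9.2)) / (158.67 + 1262)
    = 13142 / 1420.7 ≈ 9.25 °C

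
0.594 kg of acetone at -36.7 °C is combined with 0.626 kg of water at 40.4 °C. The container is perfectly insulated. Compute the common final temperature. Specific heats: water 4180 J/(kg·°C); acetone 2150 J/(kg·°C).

T_f ≈ 15.1 °C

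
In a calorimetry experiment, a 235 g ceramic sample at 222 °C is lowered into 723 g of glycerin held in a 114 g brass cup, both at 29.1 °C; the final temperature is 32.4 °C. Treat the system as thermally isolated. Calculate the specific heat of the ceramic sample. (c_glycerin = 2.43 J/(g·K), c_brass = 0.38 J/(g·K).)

c ≈ 0.133 J/(g·K)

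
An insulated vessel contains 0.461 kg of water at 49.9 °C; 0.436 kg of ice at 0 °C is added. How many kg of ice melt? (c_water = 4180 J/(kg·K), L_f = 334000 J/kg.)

Water can give up m c ΔT = 0.461·4180·49.9 = 96156 J before reaching 0 °C.
To melt every bit of ice: 0.436·334000 = 145624 J.
That's not enough to melt it all — equilibrium is at 0 °C with ice remaining.
m_melt = 96156 / L_f = 0.2879 kg.

m_melted ≈ 0.288 kg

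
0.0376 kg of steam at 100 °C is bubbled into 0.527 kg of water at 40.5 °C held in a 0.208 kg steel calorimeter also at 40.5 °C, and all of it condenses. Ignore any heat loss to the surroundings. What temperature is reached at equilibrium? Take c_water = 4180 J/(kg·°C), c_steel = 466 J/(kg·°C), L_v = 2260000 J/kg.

Let T be the final temperature. ΣQ_i = 0:
condense steam: −0.0376·2260000 = −84976; condensed water 100 °C→T: 157.17(T − 100); water warms: 0.527·4180·(T − 40.5) = 2202.9(T − 40.5); cup: 96.93(T − 40.5)
2457 T = 84976 + 15717 + 93141 = 193834
T ≈ 78.89 °C (< 100 °C, so full condensation is consistent).

T_f ≈ 78.9 °C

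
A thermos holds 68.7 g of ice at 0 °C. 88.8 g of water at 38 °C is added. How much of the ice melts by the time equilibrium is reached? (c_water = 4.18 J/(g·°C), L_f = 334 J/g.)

m_melted ≈ 42.2 g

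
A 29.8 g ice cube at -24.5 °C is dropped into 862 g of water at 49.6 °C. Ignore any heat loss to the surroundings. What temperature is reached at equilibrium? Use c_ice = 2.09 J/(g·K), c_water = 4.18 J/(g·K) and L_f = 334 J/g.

Let T be the final temperature. ΣQ_i = 0:
ice -24.5→0 °C: 29.8×2.09×24.5 = 1525.9
  fusion: m_ice L_f = 29.8×334 = 9953.2
  meltwater 0→T: 29.8×4.18×T = 124.56 T
  water cools: 862×4.18×(T − 49.6) = 3603.2(T − 49.6)
3727.7 T = 178717 − 11479 = 167238
T ≈ 44.86 °C. Since T > 0 °C, the all-ice-melts assumption holds.

T_f ≈ 44.9 °C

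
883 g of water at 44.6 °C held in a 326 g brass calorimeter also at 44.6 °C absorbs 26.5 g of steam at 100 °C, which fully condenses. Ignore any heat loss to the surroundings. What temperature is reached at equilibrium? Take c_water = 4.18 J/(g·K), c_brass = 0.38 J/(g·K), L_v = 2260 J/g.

Energy conservation, ΣQ = 0:
condense steam: −26.5·2260 = −59890
  condensate cools 100→T: 26.5·4.18·(T − 100) = 110.77(T − 100)
  original water: 3690.9(T − 44.6)
  brass cup: 326·0.38·(T − 44.6) = 123.88(T − 44.6)
3925.6 T = 59890 + 11077 + 170141 = 241108
T ≈ 61.42 °C (< 100 °C, so full condensation is consistent).

T_f ≈ 61.4 °C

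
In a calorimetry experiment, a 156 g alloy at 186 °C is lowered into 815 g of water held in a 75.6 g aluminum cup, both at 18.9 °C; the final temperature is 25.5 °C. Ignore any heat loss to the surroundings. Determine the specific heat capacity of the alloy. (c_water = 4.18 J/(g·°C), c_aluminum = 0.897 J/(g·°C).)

c ≈ 0.916 J/(g·°C)

Heat gained plus heat lost sum to zero:
156·c·(25.5 − 186) + 815·4.18·(25.5 − 18.9) + 75.6·0.897·(25.5 − 18.9) = 0
-25038 c = -22932
c = -22932/-25038 ≈ 0.9159 J/(g·°C)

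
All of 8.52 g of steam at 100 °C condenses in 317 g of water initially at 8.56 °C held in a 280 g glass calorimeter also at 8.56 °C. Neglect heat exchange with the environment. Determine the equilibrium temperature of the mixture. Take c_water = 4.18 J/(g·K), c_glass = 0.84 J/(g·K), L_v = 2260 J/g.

T_f ≈ 22.7 °C

Net heat exchanged in the isolated system is zero:
steam→water at 100 °C releases m L_v = 8.52·2260 = 19255; condensed water 100 °C→T: 35.61(T − 100); water warms: 317·4.18·(T − 8.56) = 1325.1(T − 8.56); cup: 235.2(T − 8.56)
1595.9 T = 19255 + 3561.4 + 13356 = 36172
T ≈ 22.67 °C, under the boiling point, so the assumption holds.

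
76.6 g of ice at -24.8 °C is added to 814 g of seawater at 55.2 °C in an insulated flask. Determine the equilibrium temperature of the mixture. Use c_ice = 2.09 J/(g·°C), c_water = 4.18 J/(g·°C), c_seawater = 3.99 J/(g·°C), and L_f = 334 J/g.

T_f ≈ 42.0 °C

Sum of m c ΔT and latent-heat terms is zero:
ice -24.8→0 °C: 76.6×2.09×24.8 = 3970.3; latent heat to melt: 76.6×334 = 25584; meltwater 0→T: 76.6×4.18×T = 320.19 T; seawater: 3247.9(T − 55.2)
3568 T = 179282 − 29555 = 149727
T ≈ 41.96 °C — above 0 °C, consistent with complete melting.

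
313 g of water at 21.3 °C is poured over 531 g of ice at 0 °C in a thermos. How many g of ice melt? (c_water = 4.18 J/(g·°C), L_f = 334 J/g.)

m_melted ≈ 83.4 g

Heat available from the water dropping to 0 °C: 313×4.18×21.3 = 27868 J.
Melting all 531 g of ice would need 531×334 = 177354 J.
Since 27868 < 177354 J, not all the ice melts; equilibrium is at 0 °C.
m_melted×334 = 27868  ⇒  m_melted ≈ 83.44 g.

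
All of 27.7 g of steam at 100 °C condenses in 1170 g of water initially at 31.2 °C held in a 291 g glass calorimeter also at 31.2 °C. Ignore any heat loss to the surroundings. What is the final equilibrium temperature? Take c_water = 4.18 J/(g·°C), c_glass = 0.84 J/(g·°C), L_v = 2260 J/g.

T_f ≈ 44.6 °C

Taking heat into each body as positive, Σ m c ΔT = 0:
steam→water at 100 °C releases m L_v = 27.7·2260 = 62602
  condensed water 100 °C→T: 115.79(T − 100)
  water warms: 1170·4.18·(T − 31.2) = 4890.6(T − 31.2)
  cup: 244.44(T − 31.2)
5250.8 T = 62602 + 11579 + 160213 = 234394
T ≈ 44.64 °C (< 100 °C, so full condensation is consistent).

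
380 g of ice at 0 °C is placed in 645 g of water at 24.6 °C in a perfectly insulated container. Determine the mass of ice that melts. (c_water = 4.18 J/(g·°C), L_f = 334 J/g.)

Water can give up m c ΔT = 645·4.18·24.6 = 66324 J before reaching 0 °C.
Melting all 380 g of ice would need 380·334 = 126920 J.
That's not enough to melt it all — equilibrium is at 0 °C with ice remaining.
m_melted·334 = 66324  ⇒  m_melted ≈ 198.6 g.

m_melted ≈ 199 g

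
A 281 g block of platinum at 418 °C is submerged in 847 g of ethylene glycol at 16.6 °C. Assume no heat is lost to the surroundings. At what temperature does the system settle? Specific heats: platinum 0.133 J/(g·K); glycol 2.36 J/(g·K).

Taking heat into each body as positive, Σ m c ΔT = 0:
281×0.133×(T − 418) + 847×2.36×(T − 16.6) = 0
(37.37 + 1998.9) T = 37.37×418 + 1998.9×16.6
T = 48804/2036.3 ≈ 23.97 °C

T_f ≈ 24.0 °C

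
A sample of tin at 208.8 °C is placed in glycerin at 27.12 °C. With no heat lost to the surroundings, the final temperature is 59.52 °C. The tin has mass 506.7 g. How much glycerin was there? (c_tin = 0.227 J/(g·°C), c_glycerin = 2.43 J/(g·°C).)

m ≈ 218 g

Let T be the final temperature. ΣQ_i = 0:
506.7·0.227·(59.52 − 208.8) + m·2.43·(59.52 − 27.12) = 0
78.73 m = 17170
m = 17170/78.73 ≈ 218.1 g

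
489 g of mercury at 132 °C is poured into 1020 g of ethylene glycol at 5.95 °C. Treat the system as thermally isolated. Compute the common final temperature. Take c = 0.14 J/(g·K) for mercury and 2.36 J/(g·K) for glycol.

Setting the total heat transfer to zero:
489·0.14·(T − 132) + 1020·2.36·(T − 5.95) = 0
68.46(T − 132) + 2407.2(T − 5.95) = 0
(68.46 + 2407.2) T = 68.46·132 + 2407.2·5.95
T = 23360/2475.7 ≈ 9.44 °C

T_f ≈ 9.4 °C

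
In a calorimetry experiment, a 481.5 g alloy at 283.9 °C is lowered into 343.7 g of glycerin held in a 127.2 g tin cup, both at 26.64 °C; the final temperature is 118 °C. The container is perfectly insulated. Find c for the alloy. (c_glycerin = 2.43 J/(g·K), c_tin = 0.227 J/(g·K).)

c ≈ 0.988 J/(g·K)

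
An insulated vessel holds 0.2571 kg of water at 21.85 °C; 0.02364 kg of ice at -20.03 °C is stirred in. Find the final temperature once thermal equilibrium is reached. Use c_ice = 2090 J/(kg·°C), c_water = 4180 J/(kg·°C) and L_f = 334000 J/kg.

T_f ≈ 12.4 °C

Sum of m c ΔT and latent-heat terms is zero:
ice -20.03→0 °C: 0.02364×2090×20.03 = 989.63; melt ice: 0.02364×334000 = 7895.8; warm the meltwater: 98.82 T; water: 1074.7(T − 21.85)
1173.5 T = 23482 − 8885.4 = 14596
T ≈ 12.44 °C (positive, so assuming full melt was valid).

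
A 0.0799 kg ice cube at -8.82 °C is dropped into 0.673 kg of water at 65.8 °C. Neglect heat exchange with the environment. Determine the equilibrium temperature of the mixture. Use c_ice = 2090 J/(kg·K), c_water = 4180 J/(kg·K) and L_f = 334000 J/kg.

Heat gained plus heat lost sum to zero:
ice -8.82→0 °C: 0.0799×2090×8.82 = 1472.9; latent heat to melt: 0.0799×334000 = 26687; meltwater 0→T: 0.0799×4180×T = 333.98 T; water cools: 0.673×4180×(T − 65.8) = 2813.1(T − 65.8)
3147.1 T = 185105 − 28159 = 156945
T ≈ 49.87 °C — above 0 °C, consistent with complete melting.

T_f ≈ 49.9 °C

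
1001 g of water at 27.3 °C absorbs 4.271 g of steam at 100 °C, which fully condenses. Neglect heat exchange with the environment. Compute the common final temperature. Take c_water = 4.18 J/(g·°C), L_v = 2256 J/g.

T_f ≈ 29.9 °C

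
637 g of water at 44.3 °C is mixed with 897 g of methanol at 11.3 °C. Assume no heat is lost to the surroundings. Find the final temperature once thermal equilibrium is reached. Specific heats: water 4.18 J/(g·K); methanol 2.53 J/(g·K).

T_f ≈ 29.1 °C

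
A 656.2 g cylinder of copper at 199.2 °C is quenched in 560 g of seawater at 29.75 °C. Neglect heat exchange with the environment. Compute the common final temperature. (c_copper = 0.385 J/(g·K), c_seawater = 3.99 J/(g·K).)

|Q_copper| = |Q_seawater|:
656.2*0.385*(199.2 − T) = 560*3.99*(T − 29.75)
252.64(199.2 − T) = 2234.4(T − 29.75)
2487 T = 116799  ⇒  T ≈ 46.96 °C

T_f ≈ 47.0 °C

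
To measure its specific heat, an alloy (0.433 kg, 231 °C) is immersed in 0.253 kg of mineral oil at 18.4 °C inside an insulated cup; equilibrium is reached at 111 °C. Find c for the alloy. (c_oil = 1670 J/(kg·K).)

Heat gained plus heat lost sum to zero:
0.433×c×(111 − 231) + 0.253×1670×(111 − 18.4) = 0
-51.96 c = -39124
c = -39124/-51.96 ≈ 753 J/(kg·K)

c ≈ 753 J/(kg·K)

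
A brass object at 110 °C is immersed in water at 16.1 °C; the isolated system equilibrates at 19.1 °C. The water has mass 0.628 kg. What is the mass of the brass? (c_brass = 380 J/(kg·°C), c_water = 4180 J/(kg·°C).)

m ≈ 0.228 kg

Conservation of energy gives ΣQ = 0:
m×380×(19.1 − 110) + 0.628×4180×(19.1 − 16.1) = 0
-34542 m = -7875.1
m = -7875.1/-34542 ≈ 0.228 kg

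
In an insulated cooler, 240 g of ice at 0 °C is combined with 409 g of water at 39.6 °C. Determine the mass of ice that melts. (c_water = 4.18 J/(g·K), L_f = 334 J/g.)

m_melted ≈ 203 g

Water can give up m c ΔT = 409×4.18×39.6 = 67701 J before reaching 0 °C.
Melting all 240 g of ice would need 240×334 = 80160 J.
67701 J < 80160 J, so only part of the ice melts and the system sits at 0 °C.
m_melted×334 = 67701  ⇒  m_melted ≈ 202.7 g.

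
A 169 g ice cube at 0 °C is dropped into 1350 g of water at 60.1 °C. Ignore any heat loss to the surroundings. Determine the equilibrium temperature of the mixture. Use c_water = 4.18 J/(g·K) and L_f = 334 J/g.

T_f ≈ 44.5 °C

Conservation of energy gives ΣQ = 0:
melt ice: 169·334 = 56446
  meltwater 0→T: 169·4.18·T = 706.42 T
  water: 5643(T − 60.1)
6349.4 T = 339144 − 56446 = 282698
T ≈ 44.52 °C — above 0 °C, consistent with complete melting.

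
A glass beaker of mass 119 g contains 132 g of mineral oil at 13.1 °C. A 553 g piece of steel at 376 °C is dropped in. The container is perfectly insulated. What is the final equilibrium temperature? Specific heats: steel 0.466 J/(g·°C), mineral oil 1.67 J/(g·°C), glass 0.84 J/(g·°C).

T_f ≈ 174.9 °C

T_f = Σ m_i c_i T_i / Σ m_i c_i:
T_f = (257.7*376 + 220.44*13.1 + 99.96*13.1) / (257.7 + 220.44 + 99.96)
    = 101092 / 578.1 ≈ 174.87 °C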